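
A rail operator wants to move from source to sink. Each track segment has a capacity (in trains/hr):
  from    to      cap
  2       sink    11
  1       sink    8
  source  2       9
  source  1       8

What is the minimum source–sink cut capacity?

Max flow = 17 (via 2 augmenting paths).
In the residual at optimum, the set reachable from source is {source}.
Cut edges: source→2 (cap 9), source→1 (cap 8). Sum = 17.

17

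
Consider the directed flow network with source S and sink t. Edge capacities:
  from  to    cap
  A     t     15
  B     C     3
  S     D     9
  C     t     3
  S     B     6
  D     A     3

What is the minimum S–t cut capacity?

Max flow = 6 (via 2 augmenting paths).
In the residual at optimum, the set reachable from S is {B, D, S}.
Cut edges: B->C (cap 3), D->A (cap 3). Sum = 6.

6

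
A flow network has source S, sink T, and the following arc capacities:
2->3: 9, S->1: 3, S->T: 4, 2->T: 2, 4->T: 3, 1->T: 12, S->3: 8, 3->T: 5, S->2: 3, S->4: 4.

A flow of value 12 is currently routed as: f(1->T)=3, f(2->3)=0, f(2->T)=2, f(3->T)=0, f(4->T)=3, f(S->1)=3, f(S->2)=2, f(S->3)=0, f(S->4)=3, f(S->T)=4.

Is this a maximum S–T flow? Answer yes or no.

No

Residual path S->3->T has bottleneck 5 > 0.
Pushing 5 along it raises the flow to 17, so the given flow is not maximum.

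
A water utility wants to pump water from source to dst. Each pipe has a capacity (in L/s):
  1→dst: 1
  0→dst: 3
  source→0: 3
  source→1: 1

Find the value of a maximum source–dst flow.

Augment source→1→dst: bottleneck 1. Total 1.
Augment source→0→dst: bottleneck 3. Total 4.
No augmenting path remains in the residual graph.

4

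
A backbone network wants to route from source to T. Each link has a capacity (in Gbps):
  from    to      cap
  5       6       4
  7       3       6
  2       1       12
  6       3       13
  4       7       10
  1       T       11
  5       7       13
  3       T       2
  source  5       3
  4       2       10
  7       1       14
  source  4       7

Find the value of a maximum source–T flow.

10

Augment source->5->6->3->T: bottleneck 2. Total 2.
Augment source->5->7->1->T: bottleneck 1. Total 3.
Augment source->4->7->1->T: bottleneck 7. Total 10.
No augmenting path remains in the residual graph.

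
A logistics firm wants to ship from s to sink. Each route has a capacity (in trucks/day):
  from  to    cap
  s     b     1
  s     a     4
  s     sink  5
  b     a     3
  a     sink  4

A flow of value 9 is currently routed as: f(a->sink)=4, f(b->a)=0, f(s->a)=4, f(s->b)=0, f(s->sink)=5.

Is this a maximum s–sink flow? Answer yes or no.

Yes

Residual reachable from s: {a, b, s}; sink is not reachable.
Saturated cut: s->sink, a->sink with total capacity 9 = current flow value. Flow is maximum.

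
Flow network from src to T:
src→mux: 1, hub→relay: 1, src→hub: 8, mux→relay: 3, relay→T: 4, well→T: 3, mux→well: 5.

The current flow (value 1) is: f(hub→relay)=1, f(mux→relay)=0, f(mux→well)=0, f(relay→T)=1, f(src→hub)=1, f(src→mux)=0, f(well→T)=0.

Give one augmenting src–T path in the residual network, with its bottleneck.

src→mux→relay→T, bottleneck 1

Residual along src→mux→relay→T: src→mux: 1, mux→relay: 3, relay→T: 3.
Bottleneck = min = 1.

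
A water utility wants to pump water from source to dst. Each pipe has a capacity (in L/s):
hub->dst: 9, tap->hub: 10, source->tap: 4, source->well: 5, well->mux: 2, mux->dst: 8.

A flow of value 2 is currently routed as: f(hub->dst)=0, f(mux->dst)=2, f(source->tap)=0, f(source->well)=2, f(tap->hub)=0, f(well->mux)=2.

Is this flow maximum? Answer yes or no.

Residual path source->tap->hub->dst has bottleneck 4 > 0.
Pushing 4 along it raises the flow to 6, so the given flow is not maximum.

No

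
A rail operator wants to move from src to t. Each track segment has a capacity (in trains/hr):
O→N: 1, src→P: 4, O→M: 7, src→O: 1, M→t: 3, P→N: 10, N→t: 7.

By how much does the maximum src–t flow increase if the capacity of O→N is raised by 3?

0

Original max flow = 5.
Edge O→N does not cross the min cut (source side {src}), so extra capacity there cannot help.
New max flow = 5. Increase = 0.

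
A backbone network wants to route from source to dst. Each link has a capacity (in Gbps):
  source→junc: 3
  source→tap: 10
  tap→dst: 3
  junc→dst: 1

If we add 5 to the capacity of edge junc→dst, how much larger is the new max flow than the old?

Original max flow = 4.
After raising cap(junc→dst), augmenting paths through that edge carry 2 more units.
New max flow = 6. Increase = 2.

2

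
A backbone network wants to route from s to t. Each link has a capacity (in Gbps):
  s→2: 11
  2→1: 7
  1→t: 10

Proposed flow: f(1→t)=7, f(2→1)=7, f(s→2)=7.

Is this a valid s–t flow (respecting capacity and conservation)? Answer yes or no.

Yes

Every edge has 0 ≤ f(e) ≤ cap(e).
At each intermediate node, inflow equals outflow.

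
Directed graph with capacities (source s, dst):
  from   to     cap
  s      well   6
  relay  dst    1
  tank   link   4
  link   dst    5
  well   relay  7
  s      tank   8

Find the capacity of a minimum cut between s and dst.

5

Max flow = 5 (via 2 augmenting paths).
In the residual at optimum, the set reachable from s is {relay, s, tank, well}.
Cut edges: tank->link (cap 4), relay->dst (cap 1). Sum = 5.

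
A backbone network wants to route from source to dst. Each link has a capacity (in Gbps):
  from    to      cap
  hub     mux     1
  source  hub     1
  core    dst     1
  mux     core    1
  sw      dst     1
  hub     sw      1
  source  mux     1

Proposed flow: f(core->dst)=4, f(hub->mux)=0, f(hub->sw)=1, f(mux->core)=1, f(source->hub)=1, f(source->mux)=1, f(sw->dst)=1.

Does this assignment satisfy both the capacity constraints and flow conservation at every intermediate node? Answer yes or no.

No

Capacity violated on core->dst: flow 4 > capacity 1.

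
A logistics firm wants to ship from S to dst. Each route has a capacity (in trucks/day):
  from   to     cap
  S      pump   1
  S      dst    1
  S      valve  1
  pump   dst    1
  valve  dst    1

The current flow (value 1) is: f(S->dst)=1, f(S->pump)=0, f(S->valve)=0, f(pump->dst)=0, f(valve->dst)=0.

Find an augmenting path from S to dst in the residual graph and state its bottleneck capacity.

Residual along S->pump->dst: S->pump: 1, pump->dst: 1.
Bottleneck = min = 1.

S->pump->dst, bottleneck 1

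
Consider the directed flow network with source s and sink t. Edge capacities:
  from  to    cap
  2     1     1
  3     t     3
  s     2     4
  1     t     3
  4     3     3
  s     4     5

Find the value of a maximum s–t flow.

4

Augment s→2→1→t: bottleneck 1. Total 1.
Augment s→4→3→t: bottleneck 3. Total 4.
No augmenting path remains in the residual graph.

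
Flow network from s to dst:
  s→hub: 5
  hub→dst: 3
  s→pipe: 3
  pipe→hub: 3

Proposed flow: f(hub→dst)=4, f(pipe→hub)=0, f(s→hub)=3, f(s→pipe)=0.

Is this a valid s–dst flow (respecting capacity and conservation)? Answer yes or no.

No

Capacity violated on hub→dst: flow 4 > capacity 3.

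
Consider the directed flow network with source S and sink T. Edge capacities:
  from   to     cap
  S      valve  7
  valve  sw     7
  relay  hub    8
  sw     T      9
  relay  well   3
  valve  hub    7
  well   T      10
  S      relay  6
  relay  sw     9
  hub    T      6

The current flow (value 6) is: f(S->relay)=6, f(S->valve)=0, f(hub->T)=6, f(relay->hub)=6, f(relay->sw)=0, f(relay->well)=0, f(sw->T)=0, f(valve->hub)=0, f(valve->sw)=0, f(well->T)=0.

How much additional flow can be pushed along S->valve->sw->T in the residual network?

Residual capacities along the path: S->valve: 7, valve->sw: 7, sw->T: 9.
Minimum is 7.

7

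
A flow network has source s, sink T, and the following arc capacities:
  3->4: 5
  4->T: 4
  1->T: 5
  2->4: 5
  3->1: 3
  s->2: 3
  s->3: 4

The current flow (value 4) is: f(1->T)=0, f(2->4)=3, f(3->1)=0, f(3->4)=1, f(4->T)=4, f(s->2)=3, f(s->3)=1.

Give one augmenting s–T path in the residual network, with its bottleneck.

s->3->1->T, bottleneck 3

Residual along s->3->1->T: s->3: 3, 3->1: 3, 1->T: 5.
Bottleneck = min = 3.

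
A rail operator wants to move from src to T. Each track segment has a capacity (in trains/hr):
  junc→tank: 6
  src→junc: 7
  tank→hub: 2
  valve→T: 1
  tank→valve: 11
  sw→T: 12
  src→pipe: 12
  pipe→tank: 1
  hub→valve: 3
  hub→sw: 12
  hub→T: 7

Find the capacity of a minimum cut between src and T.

3

Max flow = 3 (via 3 augmenting paths).
In the residual at optimum, the set reachable from src is {junc, pipe, src, tank, valve}.
Cut edges: tank→hub (cap 2), valve→T (cap 1). Sum = 3.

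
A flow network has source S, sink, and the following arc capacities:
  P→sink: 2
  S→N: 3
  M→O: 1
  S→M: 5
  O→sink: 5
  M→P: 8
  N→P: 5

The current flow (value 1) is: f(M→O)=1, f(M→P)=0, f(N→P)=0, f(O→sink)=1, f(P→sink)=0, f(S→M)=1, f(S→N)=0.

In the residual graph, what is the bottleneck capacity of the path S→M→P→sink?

2

Residual capacities along the path: S→M: 4, M→P: 8, P→sink: 2.
Minimum is 2.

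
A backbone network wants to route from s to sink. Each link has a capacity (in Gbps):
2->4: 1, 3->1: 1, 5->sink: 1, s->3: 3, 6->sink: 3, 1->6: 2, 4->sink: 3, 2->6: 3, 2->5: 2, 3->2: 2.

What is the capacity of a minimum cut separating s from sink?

3

Max flow = 3 (via 3 augmenting paths).
In the residual at optimum, the set reachable from s is {s}.
Cut edges: s->3 (cap 3). Sum = 3.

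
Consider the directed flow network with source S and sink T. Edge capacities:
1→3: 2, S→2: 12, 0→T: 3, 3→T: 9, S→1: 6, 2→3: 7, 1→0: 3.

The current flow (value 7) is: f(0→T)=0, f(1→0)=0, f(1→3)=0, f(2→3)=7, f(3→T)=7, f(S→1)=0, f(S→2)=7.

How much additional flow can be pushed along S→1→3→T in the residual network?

Residual capacities along the path: S→1: 6, 1→3: 2, 3→T: 2.
Minimum is 2.

2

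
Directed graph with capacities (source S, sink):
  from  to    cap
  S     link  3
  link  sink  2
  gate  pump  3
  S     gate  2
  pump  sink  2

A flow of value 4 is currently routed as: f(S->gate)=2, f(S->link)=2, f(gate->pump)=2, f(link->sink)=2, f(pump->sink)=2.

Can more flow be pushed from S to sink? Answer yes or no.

No

Residual reachable from S: {S, link}; sink is not reachable.
Saturated cut: S->gate, link->sink with total capacity 4 = current flow value. Flow is maximum.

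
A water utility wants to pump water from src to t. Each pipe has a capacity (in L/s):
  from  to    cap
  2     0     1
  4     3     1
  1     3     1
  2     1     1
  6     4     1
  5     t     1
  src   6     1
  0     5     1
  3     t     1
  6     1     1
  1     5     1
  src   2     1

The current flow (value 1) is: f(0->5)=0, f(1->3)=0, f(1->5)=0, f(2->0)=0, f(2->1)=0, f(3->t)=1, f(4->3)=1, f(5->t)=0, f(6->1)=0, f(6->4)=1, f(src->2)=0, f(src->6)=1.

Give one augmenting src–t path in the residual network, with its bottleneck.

Residual along src->2->1->5->t: src->2: 1, 2->1: 1, 1->5: 1, 5->t: 1.
Bottleneck = min = 1.

src->2->1->5->t, bottleneck 1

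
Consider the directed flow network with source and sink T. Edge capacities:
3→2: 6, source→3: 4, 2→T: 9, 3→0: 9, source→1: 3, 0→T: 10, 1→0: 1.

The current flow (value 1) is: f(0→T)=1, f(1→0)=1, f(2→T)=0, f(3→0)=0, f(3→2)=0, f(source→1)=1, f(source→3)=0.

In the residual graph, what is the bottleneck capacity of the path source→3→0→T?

Residual capacities along the path: source→3: 4, 3→0: 9, 0→T: 9.
Minimum is 4.

4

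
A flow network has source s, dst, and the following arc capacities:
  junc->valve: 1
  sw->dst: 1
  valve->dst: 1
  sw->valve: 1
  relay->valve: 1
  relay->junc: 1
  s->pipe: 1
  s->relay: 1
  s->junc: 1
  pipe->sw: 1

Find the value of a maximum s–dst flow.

2

Augment s->pipe->sw->dst: bottleneck 1. Total 1.
Augment s->relay->valve->dst: bottleneck 1. Total 2.
No augmenting path remains in the residual graph.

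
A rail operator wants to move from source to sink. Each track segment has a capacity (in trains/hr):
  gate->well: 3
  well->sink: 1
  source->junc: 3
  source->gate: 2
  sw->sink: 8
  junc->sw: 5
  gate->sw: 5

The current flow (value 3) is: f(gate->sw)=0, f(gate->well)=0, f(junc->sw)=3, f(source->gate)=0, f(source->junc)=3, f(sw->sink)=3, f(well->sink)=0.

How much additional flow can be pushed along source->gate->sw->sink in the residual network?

Residual capacities along the path: source->gate: 2, gate->sw: 5, sw->sink: 5.
Minimum is 2.

2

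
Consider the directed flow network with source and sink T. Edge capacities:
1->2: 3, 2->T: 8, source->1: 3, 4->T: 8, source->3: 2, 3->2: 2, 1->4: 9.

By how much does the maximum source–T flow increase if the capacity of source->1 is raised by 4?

Original max flow = 5.
After raising cap(source->1), augmenting paths through that edge carry 4 more units.
New max flow = 9. Increase = 4.

4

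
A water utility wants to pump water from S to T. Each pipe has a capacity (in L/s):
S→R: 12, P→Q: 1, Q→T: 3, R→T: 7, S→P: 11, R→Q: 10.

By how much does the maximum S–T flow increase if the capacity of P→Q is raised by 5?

Original max flow = 10.
Edge P→Q does not cross the min cut (source side {P, Q, R, S}), so extra capacity there cannot help.
New max flow = 10. Increase = 0.

0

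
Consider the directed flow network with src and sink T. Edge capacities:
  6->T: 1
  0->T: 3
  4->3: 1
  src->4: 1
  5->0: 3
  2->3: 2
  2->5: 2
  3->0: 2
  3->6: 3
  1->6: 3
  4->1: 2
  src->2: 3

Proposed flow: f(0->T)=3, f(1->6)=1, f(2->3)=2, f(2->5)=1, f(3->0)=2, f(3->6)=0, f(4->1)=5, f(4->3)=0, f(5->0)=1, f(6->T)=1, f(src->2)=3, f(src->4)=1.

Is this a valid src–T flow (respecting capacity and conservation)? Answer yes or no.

Capacity violated on 4->1: flow 5 > capacity 2.

No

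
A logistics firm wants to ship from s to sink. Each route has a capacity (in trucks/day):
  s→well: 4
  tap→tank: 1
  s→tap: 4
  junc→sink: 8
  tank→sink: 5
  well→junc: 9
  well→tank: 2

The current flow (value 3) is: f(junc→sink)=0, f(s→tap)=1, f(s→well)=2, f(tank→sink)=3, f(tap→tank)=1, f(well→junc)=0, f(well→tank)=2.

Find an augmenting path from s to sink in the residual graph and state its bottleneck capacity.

s→well→junc→sink, bottleneck 2

Residual along s→well→junc→sink: s→well: 2, well→junc: 9, junc→sink: 8.
Bottleneck = min = 2.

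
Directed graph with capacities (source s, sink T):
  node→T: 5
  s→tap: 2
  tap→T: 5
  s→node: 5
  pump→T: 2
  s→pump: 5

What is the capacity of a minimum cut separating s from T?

Max flow = 9 (via 3 augmenting paths).
In the residual at optimum, the set reachable from s is {pump, s}.
Cut edges: s→tap (cap 2), s→node (cap 5), pump→T (cap 2). Sum = 9.

9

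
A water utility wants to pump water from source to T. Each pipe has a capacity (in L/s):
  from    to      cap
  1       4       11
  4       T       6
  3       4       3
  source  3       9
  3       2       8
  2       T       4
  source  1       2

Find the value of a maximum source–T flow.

9

Augment source→1→4→T: bottleneck 2. Total 2.
Augment source→3→4→T: bottleneck 3. Total 5.
Augment source→3→2→T: bottleneck 4. Total 9.
No augmenting path remains in the residual graph.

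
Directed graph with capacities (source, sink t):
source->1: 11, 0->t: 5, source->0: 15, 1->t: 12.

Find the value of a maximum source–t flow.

Augment source->1->t: bottleneck 11. Total 11.
Augment source->0->t: bottleneck 5. Total 16.
No augmenting path remains in the residual graph.

16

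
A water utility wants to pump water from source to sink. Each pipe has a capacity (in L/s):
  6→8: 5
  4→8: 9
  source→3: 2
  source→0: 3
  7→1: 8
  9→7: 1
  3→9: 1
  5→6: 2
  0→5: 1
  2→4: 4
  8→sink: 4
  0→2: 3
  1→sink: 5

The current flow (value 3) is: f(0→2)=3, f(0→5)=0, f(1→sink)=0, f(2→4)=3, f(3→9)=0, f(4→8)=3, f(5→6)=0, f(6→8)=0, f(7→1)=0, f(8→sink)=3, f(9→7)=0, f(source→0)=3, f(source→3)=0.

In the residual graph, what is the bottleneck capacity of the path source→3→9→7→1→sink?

1

Residual capacities along the path: source→3: 2, 3→9: 1, 9→7: 1, 7→1: 8, 1→sink: 5.
Minimum is 1.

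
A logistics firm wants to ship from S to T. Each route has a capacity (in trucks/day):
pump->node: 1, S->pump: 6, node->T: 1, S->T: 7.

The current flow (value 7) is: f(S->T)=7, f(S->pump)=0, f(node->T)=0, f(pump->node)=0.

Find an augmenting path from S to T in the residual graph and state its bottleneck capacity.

Residual along S->pump->node->T: S->pump: 6, pump->node: 1, node->T: 1.
Bottleneck = min = 1.

S->pump->node->T, bottleneck 1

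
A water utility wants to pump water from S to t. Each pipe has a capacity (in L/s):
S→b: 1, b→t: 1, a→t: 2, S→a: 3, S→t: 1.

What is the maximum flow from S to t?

4

Augment S→t: bottleneck 1. Total 1.
Augment S→a→t: bottleneck 2. Total 3.
Augment S→b→t: bottleneck 1. Total 4.
No augmenting path remains in the residual graph.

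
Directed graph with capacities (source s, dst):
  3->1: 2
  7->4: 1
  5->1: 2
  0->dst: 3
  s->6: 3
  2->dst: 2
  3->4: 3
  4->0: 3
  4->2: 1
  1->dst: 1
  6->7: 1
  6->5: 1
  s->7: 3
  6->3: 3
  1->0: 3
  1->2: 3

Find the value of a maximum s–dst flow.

Augment s->6->3->1->dst: bottleneck 1. Total 1.
Augment s->7->4->0->dst: bottleneck 1. Total 2.
Augment s->6->3->4->0->dst: bottleneck 2. Total 4.
No augmenting path remains in the residual graph.

4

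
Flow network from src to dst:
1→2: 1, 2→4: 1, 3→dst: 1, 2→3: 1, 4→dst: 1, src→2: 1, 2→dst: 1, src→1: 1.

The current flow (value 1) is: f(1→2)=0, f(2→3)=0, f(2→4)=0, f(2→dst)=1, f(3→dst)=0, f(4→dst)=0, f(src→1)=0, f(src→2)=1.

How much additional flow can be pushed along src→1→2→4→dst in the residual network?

1

Residual capacities along the path: src→1: 1, 1→2: 1, 2→4: 1, 4→dst: 1.
Minimum is 1.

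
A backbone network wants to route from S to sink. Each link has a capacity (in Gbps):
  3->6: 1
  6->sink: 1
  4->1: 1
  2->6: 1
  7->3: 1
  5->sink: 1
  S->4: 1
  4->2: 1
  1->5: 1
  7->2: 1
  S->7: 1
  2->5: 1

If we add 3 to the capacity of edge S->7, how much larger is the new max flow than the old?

0

Original max flow = 2.
Even with extra capacity on S->7, another cut of capacity 2 remains binding.
New max flow = 2. Increase = 0.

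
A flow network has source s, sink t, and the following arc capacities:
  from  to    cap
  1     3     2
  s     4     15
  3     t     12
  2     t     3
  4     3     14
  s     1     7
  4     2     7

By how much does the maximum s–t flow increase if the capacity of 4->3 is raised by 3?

Original max flow = 15.
Edge 4->3 does not cross the min cut (source side {1, 2, 3, 4, s}), so extra capacity there cannot help.
New max flow = 15. Increase = 0.

0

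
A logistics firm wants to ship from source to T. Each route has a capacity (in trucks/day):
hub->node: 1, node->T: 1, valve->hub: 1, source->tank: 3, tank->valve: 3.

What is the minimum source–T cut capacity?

Max flow = 1 (via 1 augmenting path).
In the residual at optimum, the set reachable from source is {source, tank, valve}.
Cut edges: valve->hub (cap 1). Sum = 1.

1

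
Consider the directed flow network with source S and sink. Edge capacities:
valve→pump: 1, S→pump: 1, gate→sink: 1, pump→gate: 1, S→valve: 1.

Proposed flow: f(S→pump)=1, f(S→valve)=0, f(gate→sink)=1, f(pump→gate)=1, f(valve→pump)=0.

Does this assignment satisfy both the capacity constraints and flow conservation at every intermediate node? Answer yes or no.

Yes

Every edge has 0 ≤ f(e) ≤ cap(e).
At each intermediate node, inflow equals outflow.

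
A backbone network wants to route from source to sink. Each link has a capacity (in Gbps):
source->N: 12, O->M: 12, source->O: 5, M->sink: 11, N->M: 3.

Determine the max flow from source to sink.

8

Augment source->N->M->sink: bottleneck 3. Total 3.
Augment source->O->M->sink: bottleneck 5. Total 8.
No augmenting path remains in the residual graph.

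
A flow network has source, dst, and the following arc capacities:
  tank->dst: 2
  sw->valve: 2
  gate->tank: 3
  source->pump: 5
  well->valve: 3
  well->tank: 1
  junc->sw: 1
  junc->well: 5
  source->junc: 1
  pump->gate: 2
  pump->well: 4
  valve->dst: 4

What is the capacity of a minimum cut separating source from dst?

Max flow = 6 (via 4 augmenting paths).
In the residual at optimum, the set reachable from source is {source}.
Cut edges: source->junc (cap 1), source->pump (cap 5). Sum = 6.

6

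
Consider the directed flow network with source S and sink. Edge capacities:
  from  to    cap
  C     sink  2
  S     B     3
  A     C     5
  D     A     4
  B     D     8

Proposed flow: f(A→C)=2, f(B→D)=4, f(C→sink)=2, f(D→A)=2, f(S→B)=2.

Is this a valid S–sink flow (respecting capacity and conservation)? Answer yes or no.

Conservation fails at B: inflow 2 ≠ outflow 4.

No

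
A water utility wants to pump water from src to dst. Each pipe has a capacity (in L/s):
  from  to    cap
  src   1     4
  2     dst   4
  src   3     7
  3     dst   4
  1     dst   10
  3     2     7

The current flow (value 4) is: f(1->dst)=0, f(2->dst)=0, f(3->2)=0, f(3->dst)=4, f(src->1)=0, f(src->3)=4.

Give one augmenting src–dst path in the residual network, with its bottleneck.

Residual along src->1->dst: src->1: 4, 1->dst: 10.
Bottleneck = min = 4.

src->1->dst, bottleneck 4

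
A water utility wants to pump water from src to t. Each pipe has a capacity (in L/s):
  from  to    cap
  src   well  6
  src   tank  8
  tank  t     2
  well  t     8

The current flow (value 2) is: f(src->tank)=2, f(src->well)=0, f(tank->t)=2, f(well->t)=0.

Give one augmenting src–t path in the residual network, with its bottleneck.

src->well->t, bottleneck 6

Residual along src->well->t: src->well: 6, well->t: 8.
Bottleneck = min = 6.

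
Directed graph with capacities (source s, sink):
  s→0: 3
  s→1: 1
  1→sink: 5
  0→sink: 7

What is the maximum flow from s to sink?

Augment s→0→sink: bottleneck 3. Total 3.
Augment s→1→sink: bottleneck 1. Total 4.
No augmenting path remains in the residual graph.

4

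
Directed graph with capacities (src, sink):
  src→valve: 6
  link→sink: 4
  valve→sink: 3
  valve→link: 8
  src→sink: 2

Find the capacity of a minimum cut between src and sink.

8

Max flow = 8 (via 3 augmenting paths).
In the residual at optimum, the set reachable from src is {src}.
Cut edges: src→valve (cap 6), src→sink (cap 2). Sum = 8.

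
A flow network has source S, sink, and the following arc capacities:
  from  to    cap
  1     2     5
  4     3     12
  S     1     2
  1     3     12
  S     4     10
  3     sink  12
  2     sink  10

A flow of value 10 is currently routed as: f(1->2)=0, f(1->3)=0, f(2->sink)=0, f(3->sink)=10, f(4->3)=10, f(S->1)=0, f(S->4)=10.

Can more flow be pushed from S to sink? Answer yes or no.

Residual path S->1->3->sink has bottleneck 2 > 0.
Pushing 2 along it raises the flow to 12, so the given flow is not maximum.

Yes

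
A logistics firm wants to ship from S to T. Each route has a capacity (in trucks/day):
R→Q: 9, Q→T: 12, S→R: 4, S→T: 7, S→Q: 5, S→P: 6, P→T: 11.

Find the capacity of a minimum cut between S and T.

22

Max flow = 22 (via 4 augmenting paths).
In the residual at optimum, the set reachable from S is {S}.
Cut edges: S→R (cap 4), S→Q (cap 5), S→P (cap 6), S→T (cap 7). Sum = 22.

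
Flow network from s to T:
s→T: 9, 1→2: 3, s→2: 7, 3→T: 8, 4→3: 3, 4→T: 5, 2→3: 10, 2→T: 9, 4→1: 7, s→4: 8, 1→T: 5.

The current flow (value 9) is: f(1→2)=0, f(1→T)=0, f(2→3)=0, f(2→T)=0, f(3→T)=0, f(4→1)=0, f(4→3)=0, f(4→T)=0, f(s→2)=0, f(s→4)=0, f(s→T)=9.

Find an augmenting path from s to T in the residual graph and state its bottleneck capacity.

s→4→T, bottleneck 5

Residual along s→4→T: s→4: 8, 4→T: 5.
Bottleneck = min = 5.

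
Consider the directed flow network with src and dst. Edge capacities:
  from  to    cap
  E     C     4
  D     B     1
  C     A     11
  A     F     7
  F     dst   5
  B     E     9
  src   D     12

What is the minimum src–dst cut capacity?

1

Max flow = 1 (via 1 augmenting path).
In the residual at optimum, the set reachable from src is {D, src}.
Cut edges: D->B (cap 1). Sum = 1.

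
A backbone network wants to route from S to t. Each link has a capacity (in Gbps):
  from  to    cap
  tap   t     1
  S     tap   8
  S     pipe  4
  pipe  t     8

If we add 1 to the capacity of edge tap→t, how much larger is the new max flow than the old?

Original max flow = 5.
After raising cap(tap→t), augmenting paths through that edge carry 1 more unit.
New max flow = 6. Increase = 1.

1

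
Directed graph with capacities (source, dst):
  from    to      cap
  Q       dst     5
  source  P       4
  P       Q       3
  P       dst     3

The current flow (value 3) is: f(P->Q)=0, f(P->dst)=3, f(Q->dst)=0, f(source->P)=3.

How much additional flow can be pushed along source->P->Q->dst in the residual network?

1

Residual capacities along the path: source->P: 1, P->Q: 3, Q->dst: 5.
Minimum is 1.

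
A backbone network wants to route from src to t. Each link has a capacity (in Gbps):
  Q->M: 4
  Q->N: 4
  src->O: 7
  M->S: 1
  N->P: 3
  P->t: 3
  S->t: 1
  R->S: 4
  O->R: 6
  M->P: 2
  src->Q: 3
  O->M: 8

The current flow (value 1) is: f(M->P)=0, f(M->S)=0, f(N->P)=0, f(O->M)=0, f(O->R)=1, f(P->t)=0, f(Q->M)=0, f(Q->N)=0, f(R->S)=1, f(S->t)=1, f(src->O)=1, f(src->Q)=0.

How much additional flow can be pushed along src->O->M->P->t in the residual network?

Residual capacities along the path: src->O: 6, O->M: 8, M->P: 2, P->t: 3.
Minimum is 2.

2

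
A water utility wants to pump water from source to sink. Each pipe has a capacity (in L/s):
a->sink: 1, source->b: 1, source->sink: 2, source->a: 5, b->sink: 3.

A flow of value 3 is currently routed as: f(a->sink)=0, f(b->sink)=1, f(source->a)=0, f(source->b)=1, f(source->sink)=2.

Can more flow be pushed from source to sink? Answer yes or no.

Residual path source->a->sink has bottleneck 1 > 0.
Pushing 1 along it raises the flow to 4, so the given flow is not maximum.

Yes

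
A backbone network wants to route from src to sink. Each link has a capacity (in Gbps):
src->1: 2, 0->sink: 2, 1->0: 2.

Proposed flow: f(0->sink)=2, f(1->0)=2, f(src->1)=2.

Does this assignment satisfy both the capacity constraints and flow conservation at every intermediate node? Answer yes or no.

Every edge has 0 ≤ f(e) ≤ cap(e).
At each intermediate node, inflow equals outflow.

Yes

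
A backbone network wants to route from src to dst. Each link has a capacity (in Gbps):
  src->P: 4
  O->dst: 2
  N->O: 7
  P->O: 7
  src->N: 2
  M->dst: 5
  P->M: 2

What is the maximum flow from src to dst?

Augment src->P->M->dst: bottleneck 2. Total 2.
Augment src->P->O->dst: bottleneck 2. Total 4.
No augmenting path remains in the residual graph.

4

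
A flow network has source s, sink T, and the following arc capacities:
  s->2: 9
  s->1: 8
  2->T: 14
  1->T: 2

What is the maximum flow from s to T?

Augment s->1->T: bottleneck 2. Total 2.
Augment s->2->T: bottleneck 9. Total 11.
No augmenting path remains in the residual graph.

11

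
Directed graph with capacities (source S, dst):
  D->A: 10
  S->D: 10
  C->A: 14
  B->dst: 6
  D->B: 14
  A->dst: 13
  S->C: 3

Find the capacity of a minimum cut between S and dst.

13

Max flow = 13 (via 2 augmenting paths).
In the residual at optimum, the set reachable from S is {S}.
Cut edges: S->C (cap 3), S->D (cap 10). Sum = 13.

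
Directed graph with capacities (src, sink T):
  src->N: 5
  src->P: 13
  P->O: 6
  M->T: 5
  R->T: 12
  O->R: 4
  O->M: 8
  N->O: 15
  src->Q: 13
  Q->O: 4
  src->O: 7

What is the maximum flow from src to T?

9

Augment src->O->M->T: bottleneck 5. Total 5.
Augment src->O->R->T: bottleneck 2. Total 7.
Augment src->Q->O->R->T: bottleneck 2. Total 9.
No augmenting path remains in the residual graph.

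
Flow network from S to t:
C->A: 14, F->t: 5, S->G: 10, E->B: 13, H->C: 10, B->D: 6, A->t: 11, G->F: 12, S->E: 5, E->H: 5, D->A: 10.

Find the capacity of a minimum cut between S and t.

10

Max flow = 10 (via 2 augmenting paths).
In the residual at optimum, the set reachable from S is {F, G, S}.
Cut edges: S->E (cap 5), F->t (cap 5). Sum = 10.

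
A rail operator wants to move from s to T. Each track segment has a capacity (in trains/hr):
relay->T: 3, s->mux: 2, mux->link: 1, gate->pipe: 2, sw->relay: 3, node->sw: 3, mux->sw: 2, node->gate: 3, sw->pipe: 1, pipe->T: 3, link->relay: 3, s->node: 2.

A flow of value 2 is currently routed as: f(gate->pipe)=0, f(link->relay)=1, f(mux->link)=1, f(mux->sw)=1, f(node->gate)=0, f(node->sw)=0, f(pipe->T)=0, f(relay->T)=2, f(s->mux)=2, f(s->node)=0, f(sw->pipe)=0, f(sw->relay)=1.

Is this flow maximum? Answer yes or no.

Residual path s->node->sw->relay->T has bottleneck 1 > 0.
Pushing 1 along it raises the flow to 3, so the given flow is not maximum.

No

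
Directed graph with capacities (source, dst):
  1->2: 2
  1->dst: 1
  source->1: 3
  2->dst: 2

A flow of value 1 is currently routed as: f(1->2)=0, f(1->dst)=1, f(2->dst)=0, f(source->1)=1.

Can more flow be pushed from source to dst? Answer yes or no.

Yes

Residual path source->1->2->dst has bottleneck 2 > 0.
Pushing 2 along it raises the flow to 3, so the given flow is not maximum.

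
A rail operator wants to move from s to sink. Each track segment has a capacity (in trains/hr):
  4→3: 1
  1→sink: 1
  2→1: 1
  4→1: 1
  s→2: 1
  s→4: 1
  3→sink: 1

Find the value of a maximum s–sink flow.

2

Augment s→2→1→sink: bottleneck 1. Total 1.
Augment s→4→3→sink: bottleneck 1. Total 2.
No augmenting path remains in the residual graph.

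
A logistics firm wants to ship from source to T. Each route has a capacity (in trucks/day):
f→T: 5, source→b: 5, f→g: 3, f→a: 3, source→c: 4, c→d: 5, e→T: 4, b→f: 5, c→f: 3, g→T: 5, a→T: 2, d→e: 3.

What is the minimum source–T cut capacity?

9

Max flow = 9 (via 4 augmenting paths).
In the residual at optimum, the set reachable from source is {source}.
Cut edges: source→c (cap 4), source→b (cap 5). Sum = 9.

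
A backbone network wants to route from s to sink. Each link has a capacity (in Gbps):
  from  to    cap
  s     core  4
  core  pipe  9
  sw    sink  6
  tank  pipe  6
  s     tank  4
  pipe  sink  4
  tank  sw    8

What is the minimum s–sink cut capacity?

Max flow = 8 (via 2 augmenting paths).
In the residual at optimum, the set reachable from s is {s}.
Cut edges: s→tank (cap 4), s→core (cap 4). Sum = 8.

8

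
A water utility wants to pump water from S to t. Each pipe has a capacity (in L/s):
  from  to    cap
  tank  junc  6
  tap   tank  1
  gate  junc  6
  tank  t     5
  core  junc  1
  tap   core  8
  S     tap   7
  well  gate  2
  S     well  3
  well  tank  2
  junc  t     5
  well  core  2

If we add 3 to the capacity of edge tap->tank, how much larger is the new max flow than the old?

3

Original max flow = 5.
After raising cap(tap->tank), augmenting paths through that edge carry 3 more units.
New max flow = 8. Increase = 3.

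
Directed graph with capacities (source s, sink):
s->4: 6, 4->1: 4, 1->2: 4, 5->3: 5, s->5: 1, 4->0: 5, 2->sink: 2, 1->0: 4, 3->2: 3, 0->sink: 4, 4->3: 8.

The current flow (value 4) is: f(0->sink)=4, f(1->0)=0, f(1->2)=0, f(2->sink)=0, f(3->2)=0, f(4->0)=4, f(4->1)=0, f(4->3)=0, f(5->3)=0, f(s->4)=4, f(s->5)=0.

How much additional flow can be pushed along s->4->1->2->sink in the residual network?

2

Residual capacities along the path: s->4: 2, 4->1: 4, 1->2: 4, 2->sink: 2.
Minimum is 2.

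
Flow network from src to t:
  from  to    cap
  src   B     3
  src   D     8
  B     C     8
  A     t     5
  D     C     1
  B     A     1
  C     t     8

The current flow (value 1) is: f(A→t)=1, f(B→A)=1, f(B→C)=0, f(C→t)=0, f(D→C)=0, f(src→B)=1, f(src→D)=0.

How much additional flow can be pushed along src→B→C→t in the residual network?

Residual capacities along the path: src→B: 2, B→C: 8, C→t: 8.
Minimum is 2.

2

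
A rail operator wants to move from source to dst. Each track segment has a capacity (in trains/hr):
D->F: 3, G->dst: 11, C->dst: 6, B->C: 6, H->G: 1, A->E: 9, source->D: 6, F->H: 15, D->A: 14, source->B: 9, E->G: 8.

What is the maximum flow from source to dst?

12

Augment source->B->C->dst: bottleneck 6. Total 6.
Augment source->D->A->E->G->dst: bottleneck 6. Total 12.
No augmenting path remains in the residual graph.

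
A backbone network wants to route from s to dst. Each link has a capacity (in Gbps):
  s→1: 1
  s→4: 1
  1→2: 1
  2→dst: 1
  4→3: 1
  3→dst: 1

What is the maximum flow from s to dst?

Augment s→4→3→dst: bottleneck 1. Total 1.
Augment s→1→2→dst: bottleneck 1. Total 2.
No augmenting path remains in the residual graph.

2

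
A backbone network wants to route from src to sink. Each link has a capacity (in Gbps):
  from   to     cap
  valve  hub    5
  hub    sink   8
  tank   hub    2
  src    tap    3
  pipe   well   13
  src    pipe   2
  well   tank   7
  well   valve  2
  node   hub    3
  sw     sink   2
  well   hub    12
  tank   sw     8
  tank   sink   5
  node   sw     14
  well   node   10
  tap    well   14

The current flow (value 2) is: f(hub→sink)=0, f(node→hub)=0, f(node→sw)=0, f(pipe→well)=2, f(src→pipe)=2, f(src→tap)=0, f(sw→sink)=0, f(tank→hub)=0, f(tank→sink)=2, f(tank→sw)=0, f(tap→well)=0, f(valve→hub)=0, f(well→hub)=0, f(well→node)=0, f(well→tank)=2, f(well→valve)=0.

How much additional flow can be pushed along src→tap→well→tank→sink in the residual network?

Residual capacities along the path: src→tap: 3, tap→well: 14, well→tank: 5, tank→sink: 3.
Minimum is 3.

3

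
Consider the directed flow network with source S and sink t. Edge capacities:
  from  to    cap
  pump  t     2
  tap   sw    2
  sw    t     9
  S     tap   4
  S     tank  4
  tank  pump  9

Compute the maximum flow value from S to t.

Augment S->tank->pump->t: bottleneck 2. Total 2.
Augment S->tap->sw->t: bottleneck 2. Total 4.
No augmenting path remains in the residual graph.

4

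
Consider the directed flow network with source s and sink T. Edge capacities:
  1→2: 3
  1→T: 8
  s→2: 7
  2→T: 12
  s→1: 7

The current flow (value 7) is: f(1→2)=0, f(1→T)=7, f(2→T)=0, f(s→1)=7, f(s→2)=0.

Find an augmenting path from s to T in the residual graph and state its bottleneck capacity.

s→2→T, bottleneck 7

Residual along s→2→T: s→2: 7, 2→T: 12.
Bottleneck = min = 7.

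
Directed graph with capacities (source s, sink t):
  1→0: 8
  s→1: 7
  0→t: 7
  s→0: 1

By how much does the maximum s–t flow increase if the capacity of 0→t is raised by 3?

1

Original max flow = 7.
After raising cap(0→t), augmenting paths through that edge carry 1 more unit.
New max flow = 8. Increase = 1.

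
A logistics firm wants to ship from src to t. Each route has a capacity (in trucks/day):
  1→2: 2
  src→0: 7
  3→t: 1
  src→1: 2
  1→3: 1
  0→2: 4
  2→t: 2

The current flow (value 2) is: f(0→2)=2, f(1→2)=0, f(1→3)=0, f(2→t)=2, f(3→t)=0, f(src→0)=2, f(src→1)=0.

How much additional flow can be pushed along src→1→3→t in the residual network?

1

Residual capacities along the path: src→1: 2, 1→3: 1, 3→t: 1.
Minimum is 1.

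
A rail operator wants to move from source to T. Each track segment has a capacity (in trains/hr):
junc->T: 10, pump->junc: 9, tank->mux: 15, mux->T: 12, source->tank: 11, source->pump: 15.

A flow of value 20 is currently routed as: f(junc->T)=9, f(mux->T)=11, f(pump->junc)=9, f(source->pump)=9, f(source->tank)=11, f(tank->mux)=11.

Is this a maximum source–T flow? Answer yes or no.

Yes

Residual reachable from source: {pump, source}; T is not reachable.
Saturated cut: pump->junc, source->tank with total capacity 20 = current flow value. Flow is maximum.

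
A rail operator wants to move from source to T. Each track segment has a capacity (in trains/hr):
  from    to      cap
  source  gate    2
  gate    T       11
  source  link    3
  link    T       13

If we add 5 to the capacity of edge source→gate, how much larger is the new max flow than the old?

Original max flow = 5.
After raising cap(source→gate), augmenting paths through that edge carry 5 more units.
New max flow = 10. Increase = 5.

5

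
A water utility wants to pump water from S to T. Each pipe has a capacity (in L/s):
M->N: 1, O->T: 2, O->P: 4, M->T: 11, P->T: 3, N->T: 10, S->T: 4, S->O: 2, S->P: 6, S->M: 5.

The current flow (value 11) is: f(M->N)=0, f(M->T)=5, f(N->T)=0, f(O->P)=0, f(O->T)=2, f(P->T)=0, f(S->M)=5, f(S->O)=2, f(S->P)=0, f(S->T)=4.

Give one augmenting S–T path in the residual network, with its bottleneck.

Residual along S->P->T: S->P: 6, P->T: 3.
Bottleneck = min = 3.

S->P->T, bottleneck 3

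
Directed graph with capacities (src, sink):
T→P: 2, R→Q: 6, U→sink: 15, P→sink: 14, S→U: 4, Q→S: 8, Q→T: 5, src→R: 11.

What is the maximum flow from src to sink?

Augment src→R→Q→T→P→sink: bottleneck 2. Total 2.
Augment src→R→Q→S→U→sink: bottleneck 4. Total 6.
No augmenting path remains in the residual graph.

6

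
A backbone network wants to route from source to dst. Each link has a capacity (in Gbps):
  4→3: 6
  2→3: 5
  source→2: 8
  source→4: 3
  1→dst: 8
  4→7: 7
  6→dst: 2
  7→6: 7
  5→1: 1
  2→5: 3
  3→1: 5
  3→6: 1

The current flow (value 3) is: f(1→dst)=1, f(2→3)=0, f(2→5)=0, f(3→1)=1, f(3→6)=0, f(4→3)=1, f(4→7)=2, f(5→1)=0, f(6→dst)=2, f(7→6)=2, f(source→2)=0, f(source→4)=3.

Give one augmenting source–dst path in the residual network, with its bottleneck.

source→2→3→1→dst, bottleneck 4

Residual along source→2→3→1→dst: source→2: 8, 2→3: 5, 3→1: 4, 1→dst: 7.
Bottleneck = min = 4.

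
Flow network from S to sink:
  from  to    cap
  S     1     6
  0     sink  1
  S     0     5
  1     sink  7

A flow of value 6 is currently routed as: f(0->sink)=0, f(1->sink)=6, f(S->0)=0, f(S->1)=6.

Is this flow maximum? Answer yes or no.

Residual path S->0->sink has bottleneck 1 > 0.
Pushing 1 along it raises the flow to 7, so the given flow is not maximum.

No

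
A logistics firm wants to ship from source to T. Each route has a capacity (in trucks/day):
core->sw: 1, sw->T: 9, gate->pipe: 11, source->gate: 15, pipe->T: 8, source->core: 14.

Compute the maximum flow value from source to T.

9

Augment source->gate->pipe->T: bottleneck 8. Total 8.
Augment source->core->sw->T: bottleneck 1. Total 9.
No augmenting path remains in the residual graph.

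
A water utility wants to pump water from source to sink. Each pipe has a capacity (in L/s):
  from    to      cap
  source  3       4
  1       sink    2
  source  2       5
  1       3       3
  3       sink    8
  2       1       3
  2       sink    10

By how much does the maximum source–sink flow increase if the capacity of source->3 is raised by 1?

Original max flow = 9.
After raising cap(source->3), augmenting paths through that edge carry 1 more unit.
New max flow = 10. Increase = 1.

1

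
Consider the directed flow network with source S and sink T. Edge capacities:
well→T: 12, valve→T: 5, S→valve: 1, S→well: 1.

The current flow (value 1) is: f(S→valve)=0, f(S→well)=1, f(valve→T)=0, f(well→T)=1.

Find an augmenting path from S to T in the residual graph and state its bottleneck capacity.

S→valve→T, bottleneck 1

Residual along S→valve→T: S→valve: 1, valve→T: 5.
Bottleneck = min = 1.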